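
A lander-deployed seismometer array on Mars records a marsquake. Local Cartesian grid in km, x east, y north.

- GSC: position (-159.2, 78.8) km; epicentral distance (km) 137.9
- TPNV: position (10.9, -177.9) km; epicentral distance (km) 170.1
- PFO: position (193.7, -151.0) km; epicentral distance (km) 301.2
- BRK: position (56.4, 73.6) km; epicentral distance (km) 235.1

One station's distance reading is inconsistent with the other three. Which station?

Solve using three stations at a time. Using GSC, TPNV, PFO (subtract circle equations pairwise → linear system) gives (x, y) ≈ (-85.4, -37.7).
Distances from that point to each station vs reported:
  GSC: calculated 137.9 vs reported 137.9 → residual 0.0 km
  TPNV: calculated 170.1 vs reported 170.1 → residual 0.0 km
  PFO: calculated 301.2 vs reported 301.2 → residual 0.0 km
  BRK: calculated 180.2 vs reported 235.1 → residual 54.9 km
GSC, TPNV, PFO are mutually consistent (residuals ≈ 0); BRK is off by 54.9 km.

BRK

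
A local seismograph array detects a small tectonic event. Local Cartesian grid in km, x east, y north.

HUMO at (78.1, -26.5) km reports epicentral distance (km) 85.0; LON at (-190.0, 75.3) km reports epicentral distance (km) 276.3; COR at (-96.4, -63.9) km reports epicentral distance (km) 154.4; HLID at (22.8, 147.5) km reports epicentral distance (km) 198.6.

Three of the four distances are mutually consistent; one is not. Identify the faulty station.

Solve using three stations at a time. Using LON, COR, HLID (subtract circle equations pairwise → linear system) gives (x, y) ≈ (57.2, -48.1).
Distances from that point to each station vs reported:
  HUMO: calculated 30.1 vs reported 85.0 → residual 54.9 km
  LON: calculated 276.3 vs reported 276.3 → residual 0.0 km
  COR: calculated 154.4 vs reported 154.4 → residual 0.0 km
  HLID: calculated 198.6 vs reported 198.6 → residual 0.0 km
LON, COR, HLID are mutually consistent (residuals ≈ 0); HUMO is off by 54.9 km.

HUMO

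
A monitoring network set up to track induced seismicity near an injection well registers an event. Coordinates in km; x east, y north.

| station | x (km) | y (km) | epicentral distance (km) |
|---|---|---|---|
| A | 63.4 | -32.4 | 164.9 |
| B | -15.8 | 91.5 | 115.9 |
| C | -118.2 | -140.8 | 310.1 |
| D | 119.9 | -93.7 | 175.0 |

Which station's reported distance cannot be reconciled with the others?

Solve using three stations at a time. Using B, C, D (subtract circle equations pairwise → linear system) gives (x, y) ≈ (99.4, 80.0).
Distances from that point to each station vs reported:
  A: calculated 118.1 vs reported 164.9 → residual 46.8 km
  B: calculated 115.8 vs reported 115.9 → residual 0.1 km
  C: calculated 310.1 vs reported 310.1 → residual 0.0 km
  D: calculated 174.9 vs reported 175.0 → residual 0.1 km
B, C, D are mutually consistent (residuals ≈ 0); A is off by 46.8 km.

A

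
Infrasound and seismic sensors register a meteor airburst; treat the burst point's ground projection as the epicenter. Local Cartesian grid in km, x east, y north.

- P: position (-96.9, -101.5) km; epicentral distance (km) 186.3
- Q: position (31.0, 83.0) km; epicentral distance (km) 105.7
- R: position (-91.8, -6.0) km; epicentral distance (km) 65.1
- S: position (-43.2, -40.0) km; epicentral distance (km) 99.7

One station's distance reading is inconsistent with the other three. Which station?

Solve using three stations at a time. Using Q, R, S (subtract circle equations pairwise → linear system) gives (x, y) ≈ (-71.1, 55.7).
Distances from that point to each station vs reported:
  P: calculated 159.3 vs reported 186.3 → residual 27.0 km
  Q: calculated 105.7 vs reported 105.7 → residual 0.0 km
  R: calculated 65.1 vs reported 65.1 → residual 0.0 km
  S: calculated 99.7 vs reported 99.7 → residual 0.0 km
Q, R, S are mutually consistent (residuals ≈ 0); P is off by 27.0 km.

P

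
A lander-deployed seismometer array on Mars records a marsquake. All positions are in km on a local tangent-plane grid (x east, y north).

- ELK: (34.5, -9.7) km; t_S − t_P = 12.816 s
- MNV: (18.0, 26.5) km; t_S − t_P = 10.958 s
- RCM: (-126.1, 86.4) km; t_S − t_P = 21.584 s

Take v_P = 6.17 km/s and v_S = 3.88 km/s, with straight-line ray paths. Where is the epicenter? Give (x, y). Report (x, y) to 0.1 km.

(98.5, 108.0)

Distance from S−P lag: d = Δt · v_P v_S / (v_P − v_S) = Δt · (6.17·3.88)/(6.17−3.88) ≈ 10.4540·Δt.
So d_ELK = 133.98, d_MNV = 114.55, d_RCM = 225.64 km.
Circle about each station: (x − 34.5)² + (y + 9.7)² = 133.98²; (x − 18.0)² + (y − 26.5)² = 114.55²; (x + 126.1)² + (y − 86.4)² = 225.64².
Subtracting pairs of circle equations eliminates x²+y² and gives linear equations (the radical axes):
-33.0 x + 72.4 y = 4570.85
-321.2 x + 192.2 y = -10880.94
Solving the 2×2 system: x ≈ 98.5, y ≈ 108.0 km.
Check against ELK (with the unrounded x, y): √((x − 34.5)²+(y + 9.7)²) = 134.02 ≈ 133.98 km. ✓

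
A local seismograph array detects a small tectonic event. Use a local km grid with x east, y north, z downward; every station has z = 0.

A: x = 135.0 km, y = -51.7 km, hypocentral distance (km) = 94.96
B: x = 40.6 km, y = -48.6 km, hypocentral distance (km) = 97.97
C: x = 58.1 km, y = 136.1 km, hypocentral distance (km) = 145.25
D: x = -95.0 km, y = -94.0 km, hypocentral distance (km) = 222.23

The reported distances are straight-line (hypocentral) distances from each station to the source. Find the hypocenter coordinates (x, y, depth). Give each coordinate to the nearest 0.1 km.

x ≈ 92.8 km, y ≈ 8.5 km, depth ≈ 60.1 km

Each station gives a sphere (x−x_i)² + (y−y_i)² + z² = d_i² (stations at z=0).
Subtracting the A sphere from B and C: z² cancels, leaving linear equations in x and y:
-188.8 x + 6.2 y = -17468.29
-153.8 x + 375.6 y = -11079.23
Solving: x ≈ 92.802, y ≈ 8.503 km (keep extra digits for the depth step; rounded: 92.8, 8.5).
Then from the A sphere: z² = 94.96² − (x − 135.0)² − (y + 51.7)² with x = 92.802, y = 8.503, so z ≈ 60.103 ≈ 60.1 km.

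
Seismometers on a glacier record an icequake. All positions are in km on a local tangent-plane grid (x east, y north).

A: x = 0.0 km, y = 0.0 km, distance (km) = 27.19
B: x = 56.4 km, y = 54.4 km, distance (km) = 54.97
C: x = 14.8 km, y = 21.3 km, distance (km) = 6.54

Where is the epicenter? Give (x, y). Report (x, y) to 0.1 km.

x ≈ 9.7 km, y ≈ 25.4 km

Circle about each station: x² + y² = 27.19²; (x − 56.4)² + (y − 54.4)² = 54.97²; (x − 14.8)² + (y − 21.3)² = 6.54².
Subtracting pairs of circle equations eliminates x²+y² and gives linear equations (the radical axes):
112.8 x + 108.8 y = 3857.92
29.6 x + 42.6 y = 1369.25
Solving the 2×2 system: x ≈ 9.7, y ≈ 25.4 km.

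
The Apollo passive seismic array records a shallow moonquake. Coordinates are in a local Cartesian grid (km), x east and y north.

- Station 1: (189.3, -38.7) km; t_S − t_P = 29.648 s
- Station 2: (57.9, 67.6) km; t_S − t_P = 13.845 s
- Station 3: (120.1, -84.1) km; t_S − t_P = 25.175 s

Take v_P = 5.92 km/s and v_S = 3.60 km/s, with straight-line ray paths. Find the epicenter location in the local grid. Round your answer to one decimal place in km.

Distance from S−P lag: d = Δt · v_P v_S / (v_P − v_S) = Δt · (5.92·3.60)/(5.92−3.60) ≈ 9.1862·Δt.
So d_Station 1 = 272.35, d_Station 2 = 127.18, d_Station 3 = 231.26 km.
Circle about each station: (x − 189.3)² + (y + 38.7)² = 272.35²; (x − 57.9)² + (y − 67.6)² = 127.18²; (x − 120.1)² + (y + 84.1)² = 231.26².
Subtracting pairs of circle equations eliminates x²+y² and gives linear equations (the radical axes):
-262.8 x + 212.6 y = 28589.76
-138.4 x − 90.8 y = 4857.97
Solving the 2×2 system: x ≈ -68.1, y ≈ 50.3 km.

-68.1 km east, 50.3 km north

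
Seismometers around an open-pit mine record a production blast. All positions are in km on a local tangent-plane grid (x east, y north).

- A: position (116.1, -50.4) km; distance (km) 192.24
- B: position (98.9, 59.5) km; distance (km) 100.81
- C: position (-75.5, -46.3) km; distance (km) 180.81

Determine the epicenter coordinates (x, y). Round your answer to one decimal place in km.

Circle about each station: (x − 116.1)² + (y + 50.4)² = 192.24²; (x − 98.9)² + (y − 59.5)² = 100.81²; (x + 75.5)² + (y + 46.3)² = 180.81².
Subtracting the A equation from the B and C equations removes the quadratic terms:
-34.4 x + 219.8 y = 24095.65
-383.2 x + 8.2 y = -3911.47
Solving the 2×2 system: x ≈ 12.6, y ≈ 111.6 km.

(12.6, 111.6)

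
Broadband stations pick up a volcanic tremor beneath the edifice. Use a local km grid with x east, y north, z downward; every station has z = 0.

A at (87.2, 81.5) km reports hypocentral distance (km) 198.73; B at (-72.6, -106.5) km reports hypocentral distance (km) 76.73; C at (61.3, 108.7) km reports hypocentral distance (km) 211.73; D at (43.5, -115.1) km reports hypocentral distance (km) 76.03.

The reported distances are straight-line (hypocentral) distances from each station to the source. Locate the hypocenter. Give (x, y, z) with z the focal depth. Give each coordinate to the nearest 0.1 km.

(-12.2, -85.3, 42.3)

Each station gives a sphere (x−x_i)² + (y−y_i)² + z² = d_i² (stations at z=0).
Subtracting the A sphere from B and C: z² cancels, leaving linear equations in x and y:
-319.6 x − 376.0 y = 35973.04
-51.8 x + 54.4 y = -4008.69
Solving: x ≈ -12.198, y ≈ -85.304 km (keep extra digits for the depth step; rounded: -12.2, -85.3).
Then from the A sphere: z² = 198.73² − (x − 87.2)² − (y − 81.5)² with x = -12.198, y = -85.304, so z ≈ 42.309 ≈ 42.3 km.
Check against D (with the unrounded solution): distance 76.03 ≈ 76.03 km. ✓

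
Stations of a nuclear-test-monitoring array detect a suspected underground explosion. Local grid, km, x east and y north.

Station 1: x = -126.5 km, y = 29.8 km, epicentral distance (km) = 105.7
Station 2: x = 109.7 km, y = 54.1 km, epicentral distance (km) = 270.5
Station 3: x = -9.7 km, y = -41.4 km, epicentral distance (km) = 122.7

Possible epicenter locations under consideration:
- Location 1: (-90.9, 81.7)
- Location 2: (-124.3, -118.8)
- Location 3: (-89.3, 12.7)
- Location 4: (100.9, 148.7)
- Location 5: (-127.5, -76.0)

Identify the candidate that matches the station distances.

Location 5

For each candidate, compare |candidate − station| to the reported distance:
Location 1: residuals Station 1 42.8, Station 2 68.0, Station 3 24.8 → max 68.0 km
Location 2: residuals Station 1 42.9, Station 2 20.4, Station 3 15.6 → max 42.9 km
Location 3: residuals Station 1 64.8, Station 2 67.2, Station 3 26.5 → max 67.2 km
Location 4: residuals Station 1 150.9, Station 2 175.5, Station 3 97.2 → max 175.5 km
Location 5: residuals Station 1 0.1, Station 2 0.0, Station 3 0.1 → max 0.1 km
Only Location 5 has all residuals ≈ 0.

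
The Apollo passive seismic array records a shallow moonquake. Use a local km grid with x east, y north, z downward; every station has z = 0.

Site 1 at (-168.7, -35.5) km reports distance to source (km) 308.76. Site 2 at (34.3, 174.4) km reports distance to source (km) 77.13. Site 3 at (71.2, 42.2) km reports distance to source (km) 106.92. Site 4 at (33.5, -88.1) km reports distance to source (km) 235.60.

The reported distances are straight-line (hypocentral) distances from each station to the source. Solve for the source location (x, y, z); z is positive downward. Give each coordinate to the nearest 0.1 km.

Each station gives a sphere (x−x_i)² + (y−y_i)² + z² = d_i² (stations at z=0).
Subtracting the Site 1 sphere from Site 2 and Site 3: z² cancels, leaving linear equations in x and y:
406.0 x + 419.8 y = 91255.61
479.8 x + 155.4 y = 61031.19
Solving: x ≈ 82.701, y ≈ 137.397 km (keep extra digits for the depth step; rounded: 82.7, 137.4).
Then from the Site 1 sphere: z² = 308.76² − (x + 168.7)² − (y + 35.5)² with x = 82.701, y = 137.397, so z ≈ 47.296 ≈ 47.3 km.

(82.7, 137.4, 47.3)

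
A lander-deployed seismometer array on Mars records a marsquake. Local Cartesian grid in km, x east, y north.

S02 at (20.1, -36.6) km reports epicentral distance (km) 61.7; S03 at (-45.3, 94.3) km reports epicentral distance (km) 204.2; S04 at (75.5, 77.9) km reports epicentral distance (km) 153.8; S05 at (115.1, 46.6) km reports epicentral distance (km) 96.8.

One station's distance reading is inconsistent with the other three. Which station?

S05

Solve using three stations at a time. Using S02, S03, S04 (subtract circle equations pairwise → linear system) gives (x, y) ≈ (67.8, -75.7).
Distances from that point to each station vs reported:
  S02: calculated 61.7 vs reported 61.7 → residual 0.0 km
  S03: calculated 204.2 vs reported 204.2 → residual 0.0 km
  S04: calculated 153.8 vs reported 153.8 → residual 0.0 km
  S05: calculated 131.1 vs reported 96.8 → residual 34.3 km
S02, S03, S04 are mutually consistent (residuals ≈ 0); S05 is off by 34.3 km.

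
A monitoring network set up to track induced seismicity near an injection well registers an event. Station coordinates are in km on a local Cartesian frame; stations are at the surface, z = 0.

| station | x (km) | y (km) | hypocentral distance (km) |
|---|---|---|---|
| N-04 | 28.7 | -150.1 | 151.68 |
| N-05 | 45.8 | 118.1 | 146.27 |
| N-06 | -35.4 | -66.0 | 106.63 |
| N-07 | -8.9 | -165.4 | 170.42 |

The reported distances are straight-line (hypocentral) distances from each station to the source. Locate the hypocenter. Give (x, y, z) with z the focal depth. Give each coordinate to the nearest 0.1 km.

Each station gives a sphere (x−x_i)² + (y−y_i)² + z² = d_i² (stations at z=0).
Subtracting the N-04 sphere from N-05 and N-06: z² cancels, leaving linear equations in x and y:
34.2 x + 536.4 y = -5696.54
-128.2 x + 168.2 y = -6107.67
Solving: x ≈ 31.106, y ≈ -12.603 km (keep extra digits for the depth step; rounded: 31.1, -12.6).
Then from the N-04 sphere: z² = 151.68² − (x − 28.7)² − (y + 150.1)² with x = 31.106, y = -12.603, so z ≈ 63.997 ≈ 64.0 km.

(31.1, -12.6, 64.0)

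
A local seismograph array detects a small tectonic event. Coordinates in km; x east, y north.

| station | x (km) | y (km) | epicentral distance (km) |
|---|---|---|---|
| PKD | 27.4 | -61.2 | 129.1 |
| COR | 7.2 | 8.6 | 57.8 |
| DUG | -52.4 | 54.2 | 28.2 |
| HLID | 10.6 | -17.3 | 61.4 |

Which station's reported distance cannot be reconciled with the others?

Solve using three stations at a time. Using PKD, COR, DUG (subtract circle equations pairwise → linear system) gives (x, y) ≈ (-24.3, 57.1).
Distances from that point to each station vs reported:
  PKD: calculated 129.1 vs reported 129.1 → residual 0.0 km
  COR: calculated 57.8 vs reported 57.8 → residual 0.0 km
  DUG: calculated 28.3 vs reported 28.2 → residual 0.1 km
  HLID: calculated 82.2 vs reported 61.4 → residual 20.8 km
PKD, COR, DUG are mutually consistent (residuals ≈ 0); HLID is off by 20.8 km.

HLID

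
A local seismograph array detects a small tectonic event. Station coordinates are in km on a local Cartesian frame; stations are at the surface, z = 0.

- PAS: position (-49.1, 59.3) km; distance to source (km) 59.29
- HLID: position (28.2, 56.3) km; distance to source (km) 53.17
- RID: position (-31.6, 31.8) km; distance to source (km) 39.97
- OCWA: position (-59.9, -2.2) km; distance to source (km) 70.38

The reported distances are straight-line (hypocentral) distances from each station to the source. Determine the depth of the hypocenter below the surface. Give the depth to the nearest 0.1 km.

Each station gives a sphere (x−x_i)² + (y−y_i)² + z² = d_i² (stations at z=0).
Subtracting the PAS sphere from HLID and RID: z² cancels, leaving linear equations in x and y:
154.6 x − 6.0 y = -1274.11
35.0 x − 55.0 y = -1999.80
Solving: x ≈ -7.003, y ≈ 31.903 km (keep extra digits for the depth step; rounded: -7.0, 31.9).
Then from the PAS sphere: z² = 59.29² − (x + 49.1)² − (y − 59.3)² with x = -7.003, y = 31.903, so z ≈ 31.505 ≈ 31.5 km.
Check against OCWA (with the unrounded solution): distance 70.38 ≈ 70.38 km. ✓

31.5 km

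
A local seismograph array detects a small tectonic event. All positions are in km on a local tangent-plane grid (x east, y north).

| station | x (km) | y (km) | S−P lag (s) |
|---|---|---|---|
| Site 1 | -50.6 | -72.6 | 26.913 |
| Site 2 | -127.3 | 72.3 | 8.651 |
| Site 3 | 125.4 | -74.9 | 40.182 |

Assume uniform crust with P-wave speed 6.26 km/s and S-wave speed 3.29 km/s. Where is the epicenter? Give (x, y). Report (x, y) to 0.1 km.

Distance from S−P lag: d = Δt · v_P v_S / (v_P − v_S) = Δt · (6.26·3.29)/(6.26−3.29) ≈ 6.9345·Δt.
So d_Site 1 = 186.63, d_Site 2 = 59.99, d_Site 3 = 278.64 km.
Circle about each station: (x + 50.6)² + (y + 72.6)² = 186.63²; (x + 127.3)² + (y − 72.3)² = 59.99²; (x − 125.4)² + (y + 74.9)² = 278.64².
Subtracting the Site 1 equation from the Site 2 and Site 3 equations removes the quadratic terms:
-153.4 x + 289.8 y = 44833.42
352.0 x − 4.6 y = -29305.44
Solving the 2×2 system: x ≈ -81.8, y ≈ 111.4 km.

-81.8 km east, 111.4 km north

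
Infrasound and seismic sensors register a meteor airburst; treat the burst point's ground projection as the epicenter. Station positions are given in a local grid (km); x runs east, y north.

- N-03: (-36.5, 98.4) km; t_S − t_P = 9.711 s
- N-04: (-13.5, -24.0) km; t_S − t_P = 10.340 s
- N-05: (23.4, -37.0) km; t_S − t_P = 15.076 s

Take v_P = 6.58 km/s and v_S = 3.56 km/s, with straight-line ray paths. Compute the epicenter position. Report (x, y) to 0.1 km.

(-71.3, 31.6)

Distance from S−P lag: d = Δt · v_P v_S / (v_P − v_S) = Δt · (6.58·3.56)/(6.58−3.56) ≈ 7.7566·Δt.
So d_N-03 = 75.32, d_N-04 = 80.20, d_N-05 = 116.94 km.
Circle about each station: (x + 36.5)² + (y − 98.4)² = 75.32²; (x + 13.5)² + (y + 24.0)² = 80.20²; (x − 23.4)² + (y + 37.0)² = 116.94².
Subtracting pairs of circle equations eliminates x²+y² and gives linear equations (the radical axes):
46.0 x − 244.8 y = -11015.50
119.8 x − 270.8 y = -17100.11
Solving the 2×2 system: x ≈ -71.3, y ≈ 31.6 km.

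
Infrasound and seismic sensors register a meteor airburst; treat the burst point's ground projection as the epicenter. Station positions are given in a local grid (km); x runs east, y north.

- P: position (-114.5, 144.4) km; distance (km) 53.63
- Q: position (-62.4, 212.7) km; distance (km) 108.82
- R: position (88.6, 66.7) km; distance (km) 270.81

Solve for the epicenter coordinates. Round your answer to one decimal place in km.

x ≈ -162.1 km, y ≈ 169.1 km

Circle about each station: (x + 114.5)² + (y − 144.4)² = 53.63²; (x + 62.4)² + (y − 212.7)² = 108.82²; (x − 88.6)² + (y − 66.7)² = 270.81².
Subtracting the P equation from the Q and R equations removes the quadratic terms:
104.2 x + 136.6 y = 6207.82
406.2 x − 155.4 y = -92124.64
Solving the 2×2 system: x ≈ -162.1, y ≈ 169.1 km.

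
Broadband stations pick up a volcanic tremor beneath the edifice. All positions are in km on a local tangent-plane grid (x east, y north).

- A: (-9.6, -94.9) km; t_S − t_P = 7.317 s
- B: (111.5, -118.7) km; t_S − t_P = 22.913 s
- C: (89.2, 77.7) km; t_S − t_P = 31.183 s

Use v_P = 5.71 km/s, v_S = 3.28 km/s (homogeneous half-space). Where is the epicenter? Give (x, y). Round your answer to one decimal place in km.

Distance from S−P lag: d = Δt · v_P v_S / (v_P − v_S) = Δt · (5.71·3.28)/(5.71−3.28) ≈ 7.7073·Δt.
So d_A = 56.39, d_B = 176.60, d_C = 240.34 km.
Circle about each station: (x + 9.6)² + (y + 94.9)² = 56.39²; (x − 111.5)² + (y + 118.7)² = 176.60²; (x − 89.2)² + (y − 77.7)² = 240.34².
Subtracting pairs of circle equations eliminates x²+y² and gives linear equations (the radical axes):
242.2 x − 47.6 y = -10583.96
197.6 x + 345.2 y = -49687.72
Solving the 2×2 system: x ≈ -64.7, y ≈ -106.9 km.

-64.7 km east, -106.9 km north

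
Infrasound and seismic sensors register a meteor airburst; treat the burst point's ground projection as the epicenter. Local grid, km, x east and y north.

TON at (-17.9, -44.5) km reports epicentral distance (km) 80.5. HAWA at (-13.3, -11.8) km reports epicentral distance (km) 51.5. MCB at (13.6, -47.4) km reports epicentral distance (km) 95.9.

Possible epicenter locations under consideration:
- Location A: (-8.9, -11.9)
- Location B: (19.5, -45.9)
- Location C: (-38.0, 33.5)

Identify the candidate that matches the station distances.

For each candidate, compare |candidate − station| to the reported distance:
Location A: residuals TON 46.7, HAWA 47.1, MCB 53.9 → max 53.9 km
Location B: residuals TON 43.1, HAWA 4.2, MCB 89.8 → max 89.8 km
Location C: residuals TON 0.0, HAWA 0.1, MCB 0.1 → max 0.1 km
Only Location C has all residuals ≈ 0.

Location C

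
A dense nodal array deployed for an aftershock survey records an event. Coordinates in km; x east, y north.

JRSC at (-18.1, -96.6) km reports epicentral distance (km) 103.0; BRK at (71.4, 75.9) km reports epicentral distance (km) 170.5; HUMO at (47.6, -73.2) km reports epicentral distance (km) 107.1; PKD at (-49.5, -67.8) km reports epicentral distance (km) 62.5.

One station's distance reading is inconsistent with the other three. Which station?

HUMO

Solve using three stations at a time. Using JRSC, BRK, PKD (subtract circle equations pairwise → linear system) gives (x, y) ≈ (-75.2, -11.0).
Distances from that point to each station vs reported:
  JRSC: calculated 102.9 vs reported 103.0 → residual 0.1 km
  BRK: calculated 170.4 vs reported 170.5 → residual 0.1 km
  HUMO: calculated 137.7 vs reported 107.1 → residual 30.6 km
  PKD: calculated 62.4 vs reported 62.5 → residual 0.1 km
JRSC, BRK, PKD are mutually consistent (residuals ≈ 0); HUMO is off by 30.6 km.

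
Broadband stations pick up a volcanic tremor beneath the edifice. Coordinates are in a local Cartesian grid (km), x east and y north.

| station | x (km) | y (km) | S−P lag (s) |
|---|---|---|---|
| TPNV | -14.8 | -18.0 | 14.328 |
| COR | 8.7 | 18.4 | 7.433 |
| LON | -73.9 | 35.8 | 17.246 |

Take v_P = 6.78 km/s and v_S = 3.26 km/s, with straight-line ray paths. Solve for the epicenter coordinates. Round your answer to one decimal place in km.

31.9 km east, 58.9 km north

Distance from S−P lag: d = Δt · v_P v_S / (v_P − v_S) = Δt · (6.78·3.26)/(6.78−3.26) ≈ 6.2792·Δt.
So d_TPNV = 89.97, d_COR = 46.67, d_LON = 108.29 km.
Circle about each station: (x + 14.8)² + (y + 18.0)² = 89.97²; (x − 8.7)² + (y − 18.4)² = 46.67²; (x + 73.9)² + (y − 35.8)² = 108.29².
Subtracting the TPNV equation from the COR and LON equations removes the quadratic terms:
47.0 x + 72.8 y = 5787.72
-118.2 x + 107.6 y = 2567.69
Solving the 2×2 system: x ≈ 31.9, y ≈ 58.9 km.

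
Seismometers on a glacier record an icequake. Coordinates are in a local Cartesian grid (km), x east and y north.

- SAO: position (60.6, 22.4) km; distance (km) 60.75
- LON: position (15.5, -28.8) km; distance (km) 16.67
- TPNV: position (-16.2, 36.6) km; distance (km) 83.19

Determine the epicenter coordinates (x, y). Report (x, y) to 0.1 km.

(32.0, -31.2)

Circle about each station: (x − 60.6)² + (y − 22.4)² = 60.75²; (x − 15.5)² + (y + 28.8)² = 16.67²; (x + 16.2)² + (y − 36.6)² = 83.19².
Subtracting pairs of circle equations eliminates x²+y² and gives linear equations (the radical axes):
-90.2 x − 102.4 y = 308.24
-153.6 x + 28.4 y = -5802.13
Solving the 2×2 system: x ≈ 32.0, y ≈ -31.2 km.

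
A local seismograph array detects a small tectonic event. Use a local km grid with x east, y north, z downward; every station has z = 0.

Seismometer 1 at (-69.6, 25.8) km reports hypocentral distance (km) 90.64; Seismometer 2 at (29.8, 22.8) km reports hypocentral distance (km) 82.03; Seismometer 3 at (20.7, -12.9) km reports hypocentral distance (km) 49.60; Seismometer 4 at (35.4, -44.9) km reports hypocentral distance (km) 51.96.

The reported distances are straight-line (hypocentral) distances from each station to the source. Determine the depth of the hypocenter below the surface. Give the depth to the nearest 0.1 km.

z ≈ 14.5 km

Each station gives a sphere (x−x_i)² + (y−y_i)² + z² = d_i² (stations at z=0).
Subtracting the Seismometer 1 sphere from Seismometer 2 and Seismometer 3: z² cancels, leaving linear equations in x and y:
198.8 x − 6.0 y = -2615.23
180.6 x − 77.4 y = 840.55
Solving: x ≈ -14.504, y ≈ -44.703 km (keep extra digits for the depth step; rounded: -14.5, -44.7).
Then from the Seismometer 1 sphere: z² = 90.64² − (x + 69.6)² − (y − 25.8)² with x = -14.504, y = -44.703, so z ≈ 14.470 ≈ 14.5 km.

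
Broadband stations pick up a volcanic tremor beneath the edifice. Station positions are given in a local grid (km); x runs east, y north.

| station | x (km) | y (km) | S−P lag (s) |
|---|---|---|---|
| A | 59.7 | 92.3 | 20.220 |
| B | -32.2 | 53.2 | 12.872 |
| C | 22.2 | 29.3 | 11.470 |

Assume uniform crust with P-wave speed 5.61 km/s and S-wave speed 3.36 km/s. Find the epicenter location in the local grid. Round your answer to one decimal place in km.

Distance from S−P lag: d = Δt · v_P v_S / (v_P − v_S) = Δt · (5.61·3.36)/(5.61−3.36) ≈ 8.3776·Δt.
So d_A = 169.40, d_B = 107.84, d_C = 96.09 km.
Circle about each station: (x − 59.7)² + (y − 92.3)² = 169.40²; (x + 32.2)² + (y − 53.2)² = 107.84²; (x − 22.2)² + (y − 29.3)² = 96.09².
Subtracting the A equation from the B and C equations removes the quadratic terms:
-183.8 x − 78.2 y = 8850.59
-75.0 x − 126.0 y = 8731.02
Solving the 2×2 system: x ≈ -25.0, y ≈ -54.4 km.

(-25.0, -54.4)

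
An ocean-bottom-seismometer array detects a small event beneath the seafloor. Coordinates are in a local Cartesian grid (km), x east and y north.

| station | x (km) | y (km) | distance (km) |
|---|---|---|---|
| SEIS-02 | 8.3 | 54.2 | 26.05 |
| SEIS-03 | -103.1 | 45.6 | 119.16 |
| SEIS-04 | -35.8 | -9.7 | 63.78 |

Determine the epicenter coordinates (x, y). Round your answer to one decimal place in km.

Circle about each station: (x − 8.3)² + (y − 54.2)² = 26.05²; (x + 103.1)² + (y − 45.6)² = 119.16²; (x + 35.8)² + (y + 9.7)² = 63.78².
Subtracting pairs of circle equations eliminates x²+y² and gives linear equations (the radical axes):
-222.8 x − 17.2 y = -3818.06
-88.2 x − 127.8 y = -5020.09
Solving the 2×2 system: x ≈ 14.9, y ≈ 29.0 km.

(14.9, 29.0)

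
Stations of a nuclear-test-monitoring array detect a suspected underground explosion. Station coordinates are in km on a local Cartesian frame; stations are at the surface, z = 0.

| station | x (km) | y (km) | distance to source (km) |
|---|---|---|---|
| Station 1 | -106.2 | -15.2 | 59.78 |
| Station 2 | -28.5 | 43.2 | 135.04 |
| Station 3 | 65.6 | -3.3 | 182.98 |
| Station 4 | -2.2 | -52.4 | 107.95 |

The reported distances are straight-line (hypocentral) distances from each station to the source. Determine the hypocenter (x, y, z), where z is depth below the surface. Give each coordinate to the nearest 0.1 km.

Each station gives a sphere (x−x_i)² + (y−y_i)² + z² = d_i² (stations at z=0).
Subtracting the Station 1 sphere from Station 2 and Station 3: z² cancels, leaving linear equations in x and y:
155.4 x + 116.8 y = -23493.14
343.6 x + 23.8 y = -37103.26
Solving: x ≈ -103.599, y ≈ -63.303 km (keep extra digits for the depth step; rounded: -103.6, -63.3).
Then from the Station 1 sphere: z² = 59.78² − (x + 106.2)² − (y + 15.2)² with x = -103.599, y = -63.303, so z ≈ 35.398 ≈ 35.4 km.

(-103.6, -63.3, 35.4)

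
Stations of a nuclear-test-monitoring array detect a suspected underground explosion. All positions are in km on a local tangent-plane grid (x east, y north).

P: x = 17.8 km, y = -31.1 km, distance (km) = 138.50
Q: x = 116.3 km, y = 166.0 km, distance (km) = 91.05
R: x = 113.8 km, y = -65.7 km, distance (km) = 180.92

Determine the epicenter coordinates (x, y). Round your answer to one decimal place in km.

(50.0, 103.6)

Circle about each station: (x − 17.8)² + (y + 31.1)² = 138.50²; (x − 116.3)² + (y − 166.0)² = 91.05²; (x − 113.8)² + (y + 65.7)² = 180.92².
Subtracting the P equation from the Q and R equations removes the quadratic terms:
197.0 x + 394.2 y = 50689.79
192.0 x − 69.2 y = 2433.08
Solving the 2×2 system: x ≈ 50.0, y ≈ 103.6 km.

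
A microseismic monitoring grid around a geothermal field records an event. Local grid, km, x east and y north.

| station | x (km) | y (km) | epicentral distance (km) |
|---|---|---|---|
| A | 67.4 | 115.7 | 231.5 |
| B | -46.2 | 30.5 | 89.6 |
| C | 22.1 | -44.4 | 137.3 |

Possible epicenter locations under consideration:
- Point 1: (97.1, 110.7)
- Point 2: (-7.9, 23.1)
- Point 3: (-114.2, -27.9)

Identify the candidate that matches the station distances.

For each candidate, compare |candidate − station| to the reported distance:
Point 1: residuals A 201.4, B 74.6, C 35.0 → max 201.4 km
Point 2: residuals A 112.1, B 50.6, C 63.4 → max 112.1 km
Point 3: residuals A 0.0, B 0.0, C 0.0 → max 0.0 km
Only Point 3 has all residuals ≈ 0.

Point 3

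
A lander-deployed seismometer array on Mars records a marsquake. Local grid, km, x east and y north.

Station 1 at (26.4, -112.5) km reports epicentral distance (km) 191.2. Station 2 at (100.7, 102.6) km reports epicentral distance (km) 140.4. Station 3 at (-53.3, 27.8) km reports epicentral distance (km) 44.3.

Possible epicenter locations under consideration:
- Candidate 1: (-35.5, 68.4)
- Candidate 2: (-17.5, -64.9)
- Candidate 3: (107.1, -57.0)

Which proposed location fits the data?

Candidate 1

For each candidate, compare |candidate − station| to the reported distance:
Candidate 1: residuals Station 1 0.0, Station 2 0.0, Station 3 0.0 → max 0.0 km
Candidate 2: residuals Station 1 126.4, Station 2 64.6, Station 3 55.1 → max 126.4 km
Candidate 3: residuals Station 1 93.3, Station 2 19.3, Station 3 137.1 → max 137.1 km
Only Candidate 1 has all residuals ≈ 0.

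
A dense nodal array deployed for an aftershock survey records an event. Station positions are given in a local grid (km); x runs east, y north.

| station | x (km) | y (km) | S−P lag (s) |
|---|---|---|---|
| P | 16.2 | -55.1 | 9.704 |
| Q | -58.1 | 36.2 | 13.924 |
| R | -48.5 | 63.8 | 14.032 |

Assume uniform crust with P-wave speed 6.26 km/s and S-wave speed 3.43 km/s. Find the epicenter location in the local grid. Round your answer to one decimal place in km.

Distance from S−P lag: d = Δt · v_P v_S / (v_P − v_S) = Δt · (6.26·3.43)/(6.26−3.43) ≈ 7.5872·Δt.
So d_P = 73.63, d_Q = 105.64, d_R = 106.46 km.
Circle about each station: (x − 16.2)² + (y + 55.1)² = 73.63²; (x + 58.1)² + (y − 36.2)² = 105.64²; (x + 48.5)² + (y − 63.8)² = 106.46².
Subtracting pairs of circle equations eliminates x²+y² and gives linear equations (the radical axes):
-148.6 x + 182.6 y = -4350.83
-129.4 x + 237.8 y = -2788.11
Solving the 2×2 system: x ≈ 44.9, y ≈ 12.7 km.

x ≈ 44.9 km, y ≈ 12.7 km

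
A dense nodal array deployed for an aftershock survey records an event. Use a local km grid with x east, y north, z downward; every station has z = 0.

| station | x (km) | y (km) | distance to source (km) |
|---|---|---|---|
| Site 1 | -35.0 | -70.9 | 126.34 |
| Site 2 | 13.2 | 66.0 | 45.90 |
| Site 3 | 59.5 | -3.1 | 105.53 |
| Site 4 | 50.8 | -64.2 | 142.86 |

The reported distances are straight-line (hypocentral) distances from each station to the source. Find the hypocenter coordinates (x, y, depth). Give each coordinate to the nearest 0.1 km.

Each station gives a sphere (x−x_i)² + (y−y_i)² + z² = d_i² (stations at z=0).
Subtracting the Site 1 sphere from Site 2 and Site 3: z² cancels, leaving linear equations in x and y:
96.4 x + 273.8 y = 12133.42
189.0 x + 135.6 y = 2123.26
Solving: x ≈ -27.509, y ≈ 54.000 km (keep extra digits for the depth step; rounded: -27.5, 54.0).
Then from the Site 1 sphere: z² = 126.34² − (x + 35.0)² − (y + 70.9)² with x = -27.509, y = 54.000, so z ≈ 17.483 ≈ 17.5 km.

(-27.5, 54.0, 17.5)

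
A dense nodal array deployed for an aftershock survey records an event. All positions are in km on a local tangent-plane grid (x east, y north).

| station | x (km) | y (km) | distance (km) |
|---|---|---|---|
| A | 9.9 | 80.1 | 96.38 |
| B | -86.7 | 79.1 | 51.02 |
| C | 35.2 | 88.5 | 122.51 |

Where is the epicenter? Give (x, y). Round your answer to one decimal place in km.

Circle about each station: (x − 9.9)² + (y − 80.1)² = 96.38²; (x + 86.7)² + (y − 79.1)² = 51.02²; (x − 35.2)² + (y − 88.5)² = 122.51².
Subtracting pairs of circle equations eliminates x²+y² and gives linear equations (the radical axes):
-193.2 x − 2.0 y = 13945.74
50.6 x + 16.8 y = -3162.33
Solving the 2×2 system: x ≈ -72.5, y ≈ 30.1 km.

(-72.5, 30.1)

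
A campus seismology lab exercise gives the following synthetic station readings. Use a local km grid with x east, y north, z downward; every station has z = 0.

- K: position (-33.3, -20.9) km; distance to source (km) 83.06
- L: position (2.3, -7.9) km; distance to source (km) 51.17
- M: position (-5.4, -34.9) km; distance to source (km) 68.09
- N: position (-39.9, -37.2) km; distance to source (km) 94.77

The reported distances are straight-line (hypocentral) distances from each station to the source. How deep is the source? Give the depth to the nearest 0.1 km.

Each station gives a sphere (x−x_i)² + (y−y_i)² + z² = d_i² (stations at z=0).
Subtracting the K sphere from L and M: z² cancels, leaving linear equations in x and y:
71.2 x + 26.0 y = 2802.59
55.8 x − 28.0 y = 1964.19
Solving: x ≈ 37.609, y ≈ 4.800 km (keep extra digits for the depth step; rounded: 37.6, 4.8).
Then from the K sphere: z² = 83.06² − (x + 33.3)² − (y + 20.9)² with x = 37.609, y = 4.800, so z ≈ 34.791 ≈ 34.8 km.

z ≈ 34.8 km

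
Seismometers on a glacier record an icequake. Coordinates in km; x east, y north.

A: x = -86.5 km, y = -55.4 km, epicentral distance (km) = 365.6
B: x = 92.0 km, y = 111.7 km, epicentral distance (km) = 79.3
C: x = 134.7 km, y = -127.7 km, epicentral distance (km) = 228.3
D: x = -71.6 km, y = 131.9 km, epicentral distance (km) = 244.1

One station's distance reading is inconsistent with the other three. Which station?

A

Solve using three stations at a time. Using B, C, D (subtract circle equations pairwise → linear system) gives (x, y) ≈ (170.1, 97.9).
Distances from that point to each station vs reported:
  A: calculated 298.9 vs reported 365.6 → residual 66.7 km
  B: calculated 79.3 vs reported 79.3 → residual 0.0 km
  C: calculated 228.3 vs reported 228.3 → residual 0.0 km
  D: calculated 244.1 vs reported 244.1 → residual 0.0 km
B, C, D are mutually consistent (residuals ≈ 0); A is off by 66.7 km.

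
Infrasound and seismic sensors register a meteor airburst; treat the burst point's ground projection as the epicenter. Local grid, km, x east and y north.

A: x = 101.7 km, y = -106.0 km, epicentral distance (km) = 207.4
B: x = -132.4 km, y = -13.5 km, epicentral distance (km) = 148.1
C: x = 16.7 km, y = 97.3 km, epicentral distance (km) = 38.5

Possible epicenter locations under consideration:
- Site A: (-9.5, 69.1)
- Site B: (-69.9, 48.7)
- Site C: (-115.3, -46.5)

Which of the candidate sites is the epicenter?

Site A

For each candidate, compare |candidate − station| to the reported distance:
Site A: residuals A 0.0, B 0.0, C 0.0 → max 0.0 km
Site B: residuals A 23.6, B 59.9, C 60.8 → max 60.8 km
Site C: residuals A 17.6, B 110.9, C 156.7 → max 156.7 km
Only Site A has all residuals ≈ 0.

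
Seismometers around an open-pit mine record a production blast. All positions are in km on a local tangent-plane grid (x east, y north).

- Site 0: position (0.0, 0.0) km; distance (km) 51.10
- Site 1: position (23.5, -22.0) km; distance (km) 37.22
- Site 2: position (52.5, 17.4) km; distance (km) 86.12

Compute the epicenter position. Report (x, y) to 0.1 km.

Circle about each station: x² + y² = 51.10²; (x − 23.5)² + (y + 22.0)² = 37.22²; (x − 52.5)² + (y − 17.4)² = 86.12².
Subtracting the Site 0 equation from the Site 1 and Site 2 equations removes the quadratic terms:
47.0 x − 44.0 y = 2262.13
105.0 x + 34.8 y = -1746.43
Solving the 2×2 system: x ≈ 0.3, y ≈ -51.1 km.
Check against Site 0 (with the unrounded x, y): √(x²+y²) = 51.09 ≈ 51.10 km. ✓

0.3 km east, -51.1 km north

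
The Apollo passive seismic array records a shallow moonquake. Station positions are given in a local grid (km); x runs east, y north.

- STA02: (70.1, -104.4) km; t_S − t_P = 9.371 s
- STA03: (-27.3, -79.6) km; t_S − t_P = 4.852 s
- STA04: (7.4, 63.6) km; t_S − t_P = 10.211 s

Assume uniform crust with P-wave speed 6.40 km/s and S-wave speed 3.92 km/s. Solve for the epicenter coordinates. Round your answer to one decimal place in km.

Distance from S−P lag: d = Δt · v_P v_S / (v_P − v_S) = Δt · (6.40·3.92)/(6.40−3.92) ≈ 10.1161·Δt.
So d_STA02 = 94.80, d_STA03 = 49.08, d_STA04 = 103.30 km.
Circle about each station: (x − 70.1)² + (y + 104.4)² = 94.80²; (x + 27.3)² + (y + 79.6)² = 49.08²; (x − 7.4)² + (y − 63.6)² = 103.30².
Subtracting the STA02 equation from the STA03 and STA04 equations removes the quadratic terms:
-194.8 x + 49.6 y = -2153.73
-125.4 x + 336.0 y = -13397.50
Solving the 2×2 system: x ≈ 1.0, y ≈ -39.5 km.

(1.0, -39.5)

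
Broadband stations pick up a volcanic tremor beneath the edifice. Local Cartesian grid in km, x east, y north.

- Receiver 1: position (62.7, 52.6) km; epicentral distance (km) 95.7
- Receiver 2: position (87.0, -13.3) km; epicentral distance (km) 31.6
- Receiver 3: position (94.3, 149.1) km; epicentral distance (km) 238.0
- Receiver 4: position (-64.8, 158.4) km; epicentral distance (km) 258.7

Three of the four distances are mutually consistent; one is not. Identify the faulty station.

Receiver 3

Solve using three stations at a time. Using Receiver 1, Receiver 2, Receiver 4 (subtract circle equations pairwise → linear system) gives (x, y) ≈ (115.2, -27.4).
Distances from that point to each station vs reported:
  Receiver 1: calculated 95.7 vs reported 95.7 → residual 0.0 km
  Receiver 2: calculated 31.5 vs reported 31.6 → residual 0.1 km
  Receiver 3: calculated 177.7 vs reported 238.0 → residual 60.3 km
  Receiver 4: calculated 258.7 vs reported 258.7 → residual 0.0 km
Receiver 1, Receiver 2, Receiver 4 are mutually consistent (residuals ≈ 0); Receiver 3 is off by 60.3 km.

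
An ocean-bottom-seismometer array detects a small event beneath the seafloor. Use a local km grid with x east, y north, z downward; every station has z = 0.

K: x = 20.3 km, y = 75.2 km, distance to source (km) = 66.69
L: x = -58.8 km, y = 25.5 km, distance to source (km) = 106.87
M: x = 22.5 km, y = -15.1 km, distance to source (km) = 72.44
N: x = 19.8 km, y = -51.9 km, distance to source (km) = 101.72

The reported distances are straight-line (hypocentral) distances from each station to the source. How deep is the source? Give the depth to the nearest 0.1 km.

Each station gives a sphere (x−x_i)² + (y−y_i)² + z² = d_i² (stations at z=0).
Subtracting the K sphere from L and M: z² cancels, leaving linear equations in x and y:
-158.2 x − 99.4 y = -8933.08
4.4 x − 180.6 y = -6132.87
Solving: x ≈ 34.601, y ≈ 34.801 km (keep extra digits for the depth step; rounded: 34.6, 34.8).
Then from the K sphere: z² = 66.69² − (x − 20.3)² − (y − 75.2)² with x = 34.601, y = 34.801, so z ≈ 51.098 ≈ 51.1 km.

51.1 km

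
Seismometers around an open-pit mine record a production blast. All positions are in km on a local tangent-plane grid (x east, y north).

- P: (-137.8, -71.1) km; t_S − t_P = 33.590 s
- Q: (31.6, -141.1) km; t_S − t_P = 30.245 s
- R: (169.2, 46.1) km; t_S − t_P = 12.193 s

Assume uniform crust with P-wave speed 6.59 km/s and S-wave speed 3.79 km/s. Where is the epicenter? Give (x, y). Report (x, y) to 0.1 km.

Distance from S−P lag: d = Δt · v_P v_S / (v_P − v_S) = Δt · (6.59·3.79)/(6.59−3.79) ≈ 8.9200·Δt.
So d_P = 299.62, d_Q = 269.79, d_R = 108.76 km.
Circle about each station: (x + 137.8)² + (y + 71.1)² = 299.62²; (x − 31.6)² + (y + 141.1)² = 269.79²; (x − 169.2)² + (y − 46.1)² = 108.76².
Subtracting the P equation from the Q and R equations removes the quadratic terms:
338.8 x − 140.0 y = 13849.22
614.0 x + 234.4 y = 84653.21
Solving the 2×2 system: x ≈ 91.3, y ≈ 122.0 km.

91.3 km east, 122.0 km north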